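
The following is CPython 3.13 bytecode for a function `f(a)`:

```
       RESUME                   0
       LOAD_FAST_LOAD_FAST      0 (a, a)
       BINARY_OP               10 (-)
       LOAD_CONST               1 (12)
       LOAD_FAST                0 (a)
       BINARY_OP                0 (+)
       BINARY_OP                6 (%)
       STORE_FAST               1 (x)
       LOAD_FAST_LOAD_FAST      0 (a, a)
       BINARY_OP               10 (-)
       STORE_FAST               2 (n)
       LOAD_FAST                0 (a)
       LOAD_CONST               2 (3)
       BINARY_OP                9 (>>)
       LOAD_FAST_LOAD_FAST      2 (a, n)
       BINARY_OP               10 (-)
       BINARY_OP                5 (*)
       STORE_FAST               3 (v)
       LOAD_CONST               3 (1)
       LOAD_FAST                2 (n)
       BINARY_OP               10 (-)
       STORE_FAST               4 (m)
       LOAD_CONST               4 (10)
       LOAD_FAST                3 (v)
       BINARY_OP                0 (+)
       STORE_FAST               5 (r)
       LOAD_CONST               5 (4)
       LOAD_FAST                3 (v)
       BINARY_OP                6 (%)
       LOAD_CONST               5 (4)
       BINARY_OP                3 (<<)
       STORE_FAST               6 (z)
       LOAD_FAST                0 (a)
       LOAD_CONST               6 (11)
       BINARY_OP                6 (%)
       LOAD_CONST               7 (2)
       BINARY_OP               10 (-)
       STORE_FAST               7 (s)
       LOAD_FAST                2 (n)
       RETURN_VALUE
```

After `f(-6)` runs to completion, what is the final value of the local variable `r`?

16

LOAD_FAST_LOAD_FAST a,a → push -6,-6. Stack: [-6, -6]
BINARY_OP - → -6 - -6 = 0. Stack: [0]
LOAD_CONST → push 12. Stack: [0, 12]
LOAD_FAST a → push -6. Stack: [0, 12, -6]
BINARY_OP + → 12 + -6 = 6. Stack: [0, 6]
BINARY_OP % → 0 % 6 = 0. Stack: [0]
STORE_FAST x → x=0. Stack: []
LOAD_FAST_LOAD_FAST a,a → push -6,-6. Stack: [-6, -6]
BINARY_OP - → -6 - -6 = 0. Stack: [0]
STORE_FAST n → n=0. Stack: []
LOAD_FAST a → push -6. Stack: [-6]
LOAD_CONST → push 3. Stack: [-6, 3]
BINARY_OP >> → -6 >> 3 = -1. Stack: [-1]
LOAD_FAST_LOAD_FAST a,n → push -6,0. Stack: [-1, -6, 0]
BINARY_OP - → -6 - 0 = -6. Stack: [-1, -6]
BINARY_OP * → -1 * -6 = 6. Stack: [6]
STORE_FAST v → v=6. Stack: []
LOAD_CONST → push 1. Stack: [1]
LOAD_FAST n → push 0. Stack: [1, 0]
BINARY_OP - → 1 - 0 = 1. Stack: [1]
STORE_FAST m → m=1. Stack: []
LOAD_CONST → push 10. Stack: [10]
LOAD_FAST v → push 6. Stack: [10, 6]
BINARY_OP + → 10 + 6 = 16. Stack: [16]
STORE_FAST r → r=16. Stack: []
LOAD_CONST → push 4. Stack: [4]
LOAD_FAST v → push 6. Stack: [4, 6]
BINARY_OP % → 4 % 6 = 4. Stack: [4]
LOAD_CONST → push 4. Stack: [4, 4]
BINARY_OP << → 4 << 4 = 64. Stack: [64]
STORE_FAST z → z=64. Stack: []
LOAD_FAST a → push -6. Stack: [-6]
LOAD_CONST → push 11. Stack: [-6, 11]
BINARY_OP % → -6 % 11 = 5. Stack: [5]
LOAD_CONST → push 2. Stack: [5, 2]
BINARY_OP - → 5 - 2 = 3. Stack: [3]
STORE_FAST s → s=3. Stack: []
LOAD_FAST n → push 0. Stack: [0]
RETURN_VALUE → return 0.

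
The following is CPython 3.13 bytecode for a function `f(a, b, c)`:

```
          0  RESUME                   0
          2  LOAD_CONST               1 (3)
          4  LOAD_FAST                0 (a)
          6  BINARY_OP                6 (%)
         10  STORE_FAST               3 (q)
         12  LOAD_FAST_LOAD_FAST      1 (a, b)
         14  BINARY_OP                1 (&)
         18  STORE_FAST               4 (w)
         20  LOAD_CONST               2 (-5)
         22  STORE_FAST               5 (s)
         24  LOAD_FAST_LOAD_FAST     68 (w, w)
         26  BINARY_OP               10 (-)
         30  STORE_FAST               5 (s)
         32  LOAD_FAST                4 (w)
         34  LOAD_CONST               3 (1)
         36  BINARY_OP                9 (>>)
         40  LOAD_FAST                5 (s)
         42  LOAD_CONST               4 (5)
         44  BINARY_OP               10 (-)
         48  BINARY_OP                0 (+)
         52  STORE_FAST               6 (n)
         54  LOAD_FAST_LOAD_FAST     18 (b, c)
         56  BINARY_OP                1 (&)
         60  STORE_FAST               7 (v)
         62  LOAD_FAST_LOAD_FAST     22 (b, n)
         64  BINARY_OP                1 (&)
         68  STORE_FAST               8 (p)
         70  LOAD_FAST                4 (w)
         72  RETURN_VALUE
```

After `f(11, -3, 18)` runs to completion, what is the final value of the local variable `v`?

LOAD_CONST → push 3. Stack: [3]
LOAD_FAST a → push 11. Stack: [3, 11]
BINARY_OP % → 3 % 11 = 3. Stack: [3]
STORE_FAST q → q=3. Stack: []
LOAD_FAST_LOAD_FAST a,b → push 11,-3. Stack: [11, -3]
BINARY_OP & → 11 & -3 = 9. Stack: [9]
STORE_FAST w → w=9. Stack: []
LOAD_CONST → push -5. Stack: [-5]
STORE_FAST s → s=-5. Stack: []
LOAD_FAST_LOAD_FAST w,w → push 9,9. Stack: [9, 9]
BINARY_OP - → 9 - 9 = 0. Stack: [0]
STORE_FAST s → s=0. Stack: []
LOAD_FAST w → push 9. Stack: [9]
LOAD_CONST → push 1. Stack: [9, 1]
BINARY_OP >> → 9 >> 1 = 4. Stack: [4]
LOAD_FAST s → push 0. Stack: [4, 0]
LOAD_CONST → push 5. Stack: [4, 0, 5]
BINARY_OP - → 0 - 5 = -5. Stack: [4, -5]
BINARY_OP + → 4 + -5 = -1. Stack: [-1]
STORE_FAST n → n=-1. Stack: []
LOAD_FAST_LOAD_FAST b,c → push -3,18. Stack: [-3, 18]
BINARY_OP & → -3 & 18 = 16. Stack: [16]
STORE_FAST v → v=16. Stack: []
LOAD_FAST_LOAD_FAST b,n → push -3,-1. Stack: [-3, -1]
BINARY_OP & → -3 & -1 = -3. Stack: [-3]
STORE_FAST p → p=-3. Stack: []
LOAD_FAST w → push 9. Stack: [9]
RETURN_VALUE → return 9.

16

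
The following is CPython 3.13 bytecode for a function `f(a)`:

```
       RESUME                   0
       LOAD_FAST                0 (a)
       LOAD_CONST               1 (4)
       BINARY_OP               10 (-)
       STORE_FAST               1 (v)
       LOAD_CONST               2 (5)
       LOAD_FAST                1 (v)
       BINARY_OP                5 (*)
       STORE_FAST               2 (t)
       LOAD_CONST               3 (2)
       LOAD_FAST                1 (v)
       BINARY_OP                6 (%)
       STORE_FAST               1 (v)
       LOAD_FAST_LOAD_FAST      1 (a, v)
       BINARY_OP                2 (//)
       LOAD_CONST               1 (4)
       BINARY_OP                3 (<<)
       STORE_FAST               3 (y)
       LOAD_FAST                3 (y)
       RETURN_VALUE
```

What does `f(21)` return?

160

LOAD_FAST a → push 21. Stack: [21]
LOAD_CONST → push 4. Stack: [21, 4]
BINARY_OP - → 21 - 4 = 17. Stack: [17]
STORE_FAST v → v=17. Stack: []
LOAD_CONST → push 5. Stack: [5]
LOAD_FAST v → push 17. Stack: [5, 17]
BINARY_OP * → 5 * 17 = 85. Stack: [85]
STORE_FAST t → t=85. Stack: []
LOAD_CONST → push 2. Stack: [2]
LOAD_FAST v → push 17. Stack: [2, 17]
BINARY_OP % → 2 % 17 = 2. Stack: [2]
STORE_FAST v → v=2. Stack: []
LOAD_FAST_LOAD_FAST a,v → push 21,2. Stack: [21, 2]
BINARY_OP // → 21 // 2 = 10. Stack: [10]
LOAD_CONST → push 4. Stack: [10, 4]
BINARY_OP << → 10 << 4 = 160. Stack: [160]
STORE_FAST y → y=160. Stack: []
LOAD_FAST y → push 160. Stack: [160]
RETURN_VALUE → return 160.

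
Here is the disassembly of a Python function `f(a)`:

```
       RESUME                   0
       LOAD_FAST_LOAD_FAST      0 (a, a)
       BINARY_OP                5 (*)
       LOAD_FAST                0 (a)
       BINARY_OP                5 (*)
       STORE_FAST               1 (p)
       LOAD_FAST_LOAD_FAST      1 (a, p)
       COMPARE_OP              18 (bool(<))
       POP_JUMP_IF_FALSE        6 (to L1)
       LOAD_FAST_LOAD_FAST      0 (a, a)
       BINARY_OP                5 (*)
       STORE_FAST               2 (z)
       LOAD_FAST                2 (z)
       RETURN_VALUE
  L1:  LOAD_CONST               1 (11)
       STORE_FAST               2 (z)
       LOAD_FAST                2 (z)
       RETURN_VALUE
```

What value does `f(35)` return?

1225

LOAD_FAST_LOAD_FAST a,a → push 35,35. Stack: [35, 35]
BINARY_OP * → 35 * 35 = 1225. Stack: [1225]
LOAD_FAST a → push 35. Stack: [1225, 35]
BINARY_OP * → 1225 * 35 = 42875. Stack: [42875]
STORE_FAST p → p=42875. Stack: []
LOAD_FAST_LOAD_FAST a,p → push 35,42875. Stack: [35, 42875]
COMPARE_OP bool(<) → 35 vs 42875 = True. Stack: [True]
POP_JUMP_IF_FALSE → pop True; no jump. Stack: []
LOAD_FAST_LOAD_FAST a,a → push 35,35. Stack: [35, 35]
BINARY_OP * → 35 * 35 = 1225. Stack: [1225]
STORE_FAST z → z=1225. Stack: []
LOAD_FAST z → push 1225. Stack: [1225]
RETURN_VALUE → return 1225.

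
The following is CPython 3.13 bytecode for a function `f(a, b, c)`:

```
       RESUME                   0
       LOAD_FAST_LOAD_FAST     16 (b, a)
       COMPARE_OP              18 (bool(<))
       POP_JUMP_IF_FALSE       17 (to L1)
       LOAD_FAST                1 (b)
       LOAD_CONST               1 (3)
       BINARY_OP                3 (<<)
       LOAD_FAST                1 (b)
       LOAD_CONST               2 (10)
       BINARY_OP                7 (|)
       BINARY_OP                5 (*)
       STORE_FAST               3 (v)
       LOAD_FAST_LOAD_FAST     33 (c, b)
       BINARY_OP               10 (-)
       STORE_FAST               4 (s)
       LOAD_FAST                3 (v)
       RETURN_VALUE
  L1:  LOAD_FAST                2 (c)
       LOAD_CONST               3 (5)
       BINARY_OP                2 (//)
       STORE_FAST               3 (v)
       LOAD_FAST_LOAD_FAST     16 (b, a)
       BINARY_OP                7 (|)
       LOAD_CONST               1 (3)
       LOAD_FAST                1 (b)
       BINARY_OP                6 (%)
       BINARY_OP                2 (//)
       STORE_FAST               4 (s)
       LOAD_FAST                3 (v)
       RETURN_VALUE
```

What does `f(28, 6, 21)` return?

672

LOAD_FAST_LOAD_FAST b,a → push 6,28. Stack: [6, 28]
COMPARE_OP bool(<) → 6 vs 28 = True. Stack: [True]
POP_JUMP_IF_FALSE → pop True; no jump. Stack: []
LOAD_FAST b → push 6. Stack: [6]
LOAD_CONST → push 3. Stack: [6, 3]
BINARY_OP << → 6 << 3 = 48. Stack: [48]
LOAD_FAST b → push 6. Stack: [48, 6]
LOAD_CONST → push 10. Stack: [48, 6, 10]
BINARY_OP | → 6 | 10 = 14. Stack: [48, 14]
BINARY_OP * → 48 * 14 = 672. Stack: [672]
STORE_FAST v → v=672. Stack: []
LOAD_FAST_LOAD_FAST c,b → push 21,6. Stack: [21, 6]
BINARY_OP - → 21 - 6 = 15. Stack: [15]
STORE_FAST s → s=15. Stack: []
LOAD_FAST v → push 672. Stack: [672]
RETURN_VALUE → return 672.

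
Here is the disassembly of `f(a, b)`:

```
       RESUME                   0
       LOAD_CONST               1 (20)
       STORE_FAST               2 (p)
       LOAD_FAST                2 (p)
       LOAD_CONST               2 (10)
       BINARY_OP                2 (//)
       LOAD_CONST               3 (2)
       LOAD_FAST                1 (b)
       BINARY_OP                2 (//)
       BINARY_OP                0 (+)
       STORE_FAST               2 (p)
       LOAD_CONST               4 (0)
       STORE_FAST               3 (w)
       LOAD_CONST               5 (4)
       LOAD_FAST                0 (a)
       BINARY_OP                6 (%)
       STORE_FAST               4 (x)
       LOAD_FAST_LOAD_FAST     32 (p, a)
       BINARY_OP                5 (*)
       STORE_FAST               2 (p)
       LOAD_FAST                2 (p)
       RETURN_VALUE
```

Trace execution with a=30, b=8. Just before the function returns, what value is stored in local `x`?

LOAD_CONST → push 20. Stack: [20]
STORE_FAST p → p=20. Stack: []
LOAD_FAST p → push 20. Stack: [20]
LOAD_CONST → push 10. Stack: [20, 10]
BINARY_OP // → 20 // 10 = 2. Stack: [2]
LOAD_CONST → push 2. Stack: [2, 2]
LOAD_FAST b → push 8. Stack: [2, 2, 8]
BINARY_OP // → 2 // 8 = 0. Stack: [2, 0]
BINARY_OP + → 2 + 0 = 2. Stack: [2]
STORE_FAST p → p=2. Stack: []
LOAD_CONST → push 0. Stack: [0]
STORE_FAST w → w=0. Stack: []
LOAD_CONST → push 4. Stack: [4]
LOAD_FAST a → push 30. Stack: [4, 30]
BINARY_OP % → 4 % 30 = 4. Stack: [4]
STORE_FAST x → x=4. Stack: []
LOAD_FAST_LOAD_FAST p,a → push 2,30. Stack: [2, 30]
BINARY_OP * → 2 * 30 = 60. Stack: [60]
STORE_FAST p → p=60. Stack: []
LOAD_FAST p → push 60. Stack: [60]
RETURN_VALUE → return 60.

4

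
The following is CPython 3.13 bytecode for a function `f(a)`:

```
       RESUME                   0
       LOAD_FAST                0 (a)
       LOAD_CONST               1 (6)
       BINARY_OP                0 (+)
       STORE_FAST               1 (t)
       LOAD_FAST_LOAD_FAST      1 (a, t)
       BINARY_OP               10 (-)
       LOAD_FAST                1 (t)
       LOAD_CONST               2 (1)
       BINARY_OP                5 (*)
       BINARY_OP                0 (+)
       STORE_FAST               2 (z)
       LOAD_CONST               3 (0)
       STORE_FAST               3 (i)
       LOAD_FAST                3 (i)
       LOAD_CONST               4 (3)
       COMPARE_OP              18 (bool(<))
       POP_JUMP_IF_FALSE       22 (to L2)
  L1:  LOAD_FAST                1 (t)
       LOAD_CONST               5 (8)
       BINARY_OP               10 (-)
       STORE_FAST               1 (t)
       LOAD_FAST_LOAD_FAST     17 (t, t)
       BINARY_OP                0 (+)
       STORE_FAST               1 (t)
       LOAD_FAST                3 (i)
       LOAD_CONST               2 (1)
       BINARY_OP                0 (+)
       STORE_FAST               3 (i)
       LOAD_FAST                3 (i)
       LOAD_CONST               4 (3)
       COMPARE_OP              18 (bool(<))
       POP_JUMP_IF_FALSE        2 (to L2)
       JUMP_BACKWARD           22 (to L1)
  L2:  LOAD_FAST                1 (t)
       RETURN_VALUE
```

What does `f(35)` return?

216

LOAD_FAST a → push 35. Stack: [35]
LOAD_CONST → push 6. Stack: [35, 6]
BINARY_OP + → 35 + 6 = 41. Stack: [41]
STORE_FAST t → t=41. Stack: []
LOAD_FAST_LOAD_FAST a,t → push 35,41. Stack: [35, 41]
BINARY_OP - → 35 - 41 = -6. Stack: [-6]
LOAD_FAST t → push 41. Stack: [-6, 41]
LOAD_CONST → push 1. Stack: [-6, 41, 1]
BINARY_OP * → 41 * 1 = 41. Stack: [-6, 41]
BINARY_OP + → -6 + 41 = 35. Stack: [35]
STORE_FAST z → z=35. Stack: []
LOAD_CONST → push 0. Stack: [0]
STORE_FAST i → i=0. Stack: []
LOAD_FAST i → push 0. Stack: [0]
LOAD_CONST → push 3. Stack: [0, 3]
COMPARE_OP bool(<) → 0 vs 3 = True. Stack: [True]
POP_JUMP_IF_FALSE → pop True; no jump. Stack: []
LOAD_FAST t → push 41. Stack: [41]
LOAD_CONST → push 8. Stack: [41, 8]
BINARY_OP - → 41 - 8 = 33. Stack: [33]
STORE_FAST t → t=33. Stack: []
LOAD_FAST_LOAD_FAST t,t → push 33,33. Stack: [33, 33]
BINARY_OP + → 33 + 33 = 66. Stack: [66]
STORE_FAST t → t=66. Stack: []
LOAD_FAST i → push 0. Stack: [0]
LOAD_CONST → push 1. Stack: [0, 1]
BINARY_OP + → 0 + 1 = 1. Stack: [1]
STORE_FAST i → i=1. Stack: []
LOAD_FAST i → push 1. Stack: [1]
LOAD_CONST → push 3. Stack: [1, 3]
COMPARE_OP bool(<) → 1 vs 3 = True. Stack: [True]
POP_JUMP_IF_FALSE → pop True; no jump. Stack: []
LOAD_FAST t → push 66. Stack: [66]
LOAD_CONST → push 8. Stack: [66, 8]
BINARY_OP - → 66 - 8 = 58. Stack: [58]
STORE_FAST t → t=58. Stack: []
LOAD_FAST_LOAD_FAST t,t → push 58,58. Stack: [58, 58]
BINARY_OP + → 58 + 58 = 116. Stack: [116]
STORE_FAST t → t=116. Stack: []
LOAD_FAST i → push 1. Stack: [1]
LOAD_CONST → push 1. Stack: [1, 1]
BINARY_OP + → 1 + 1 = 2. Stack: [2]
STORE_FAST i → i=2. Stack: []
LOAD_FAST i → push 2. Stack: [2]
LOAD_CONST → push 3. Stack: [2, 3]
COMPARE_OP bool(<) → 2 vs 3 = True. Stack: [True]
POP_JUMP_IF_FALSE → pop True; no jump. Stack: []
LOAD_FAST t → push 116. Stack: [116]
LOAD_CONST → push 8. Stack: [116, 8]
BINARY_OP - → 116 - 8 = 108. Stack: [108]
STORE_FAST t → t=108. Stack: []
LOAD_FAST_LOAD_FAST t,t → push 108,108. Stack: [108, 108]
BINARY_OP + → 108 + 108 = 216. Stack: [216]
STORE_FAST t → t=216. Stack: []
LOAD_FAST i → push 2. Stack: [2]
LOAD_CONST → push 1. Stack: [2, 1]
BINARY_OP + → 2 + 1 = 3. Stack: [3]
STORE_FAST i → i=3. Stack: []
LOAD_FAST i → push 3. Stack: [3]
LOAD_CONST → push 3. Stack: [3, 3]
COMPARE_OP bool(<) → 3 vs 3 = False. Stack: [False]
POP_JUMP_IF_FALSE → pop False; jump. Stack: []
LOAD_FAST t → push 216. Stack: [216]
RETURN_VALUE → return 216.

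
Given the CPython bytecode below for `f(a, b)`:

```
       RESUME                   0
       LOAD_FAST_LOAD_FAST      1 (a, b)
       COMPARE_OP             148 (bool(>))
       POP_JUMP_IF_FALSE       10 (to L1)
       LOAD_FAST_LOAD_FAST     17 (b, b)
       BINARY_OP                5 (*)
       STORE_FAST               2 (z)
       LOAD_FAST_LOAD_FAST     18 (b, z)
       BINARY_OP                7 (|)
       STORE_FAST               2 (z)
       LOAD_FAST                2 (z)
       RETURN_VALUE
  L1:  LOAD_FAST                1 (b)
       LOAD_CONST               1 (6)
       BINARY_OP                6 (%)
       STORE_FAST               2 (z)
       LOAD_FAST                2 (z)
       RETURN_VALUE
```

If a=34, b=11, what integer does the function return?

123

LOAD_FAST_LOAD_FAST a,b → push 34,11. Stack: [34, 11]
COMPARE_OP bool(>) → 34 vs 11 = True. Stack: [True]
POP_JUMP_IF_FALSE → pop True; no jump. Stack: []
LOAD_FAST_LOAD_FAST b,b → push 11,11. Stack: [11, 11]
BINARY_OP * → 11 * 11 = 121. Stack: [121]
STORE_FAST z → z=121. Stack: []
LOAD_FAST_LOAD_FAST b,z → push 11,121. Stack: [11, 121]
BINARY_OP | → 11 | 121 = 123. Stack: [123]
STORE_FAST z → z=123. Stack: []
LOAD_FAST z → push 123. Stack: [123]
RETURN_VALUE → return 123.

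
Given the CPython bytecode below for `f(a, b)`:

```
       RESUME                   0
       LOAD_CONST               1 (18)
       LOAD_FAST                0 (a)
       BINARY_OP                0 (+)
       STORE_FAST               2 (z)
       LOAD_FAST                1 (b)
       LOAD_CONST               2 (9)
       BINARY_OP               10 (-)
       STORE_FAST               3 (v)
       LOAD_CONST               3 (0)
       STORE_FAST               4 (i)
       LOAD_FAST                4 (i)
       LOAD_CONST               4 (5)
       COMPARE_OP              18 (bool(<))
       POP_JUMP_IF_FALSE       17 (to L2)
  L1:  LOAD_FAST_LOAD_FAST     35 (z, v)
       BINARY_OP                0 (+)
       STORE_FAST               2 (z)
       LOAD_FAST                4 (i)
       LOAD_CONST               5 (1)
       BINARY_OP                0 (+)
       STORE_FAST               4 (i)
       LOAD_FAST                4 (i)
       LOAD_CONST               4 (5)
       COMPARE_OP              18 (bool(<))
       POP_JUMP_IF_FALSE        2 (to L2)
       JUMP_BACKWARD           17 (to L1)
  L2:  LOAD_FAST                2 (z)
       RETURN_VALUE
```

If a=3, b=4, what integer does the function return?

LOAD_CONST → push 18
LOAD_FAST a → push 3
BINARY_OP + → 18 + 3 = 21
STORE_FAST z → z=21
LOAD_FAST b → push 4
LOAD_CONST → push 9
BINARY_OP - → 4 - 9 = -5
STORE_FAST v → v=-5
LOAD_CONST → push 0
STORE_FAST i → i=0
LOAD_FAST i → push 0
LOAD_CONST → push 5
COMPARE_OP bool(<) → 0 vs 5 = True
POP_JUMP_IF_FALSE → pop True; no jump
LOAD_FAST_LOAD_FAST z,v → push 21,-5
BINARY_OP + → 21 + -5 = 16
STORE_FAST z → z=16
LOAD_FAST i → push 0
LOAD_CONST → push 1
BINARY_OP + → 0 + 1 = 1
STORE_FAST i → i=1
LOAD_FAST i → push 1
LOAD_CONST → push 5
COMPARE_OP bool(<) → 1 vs 5 = True
POP_JUMP_IF_FALSE → pop True; no jump
LOAD_FAST_LOAD_FAST z,v → push 16,-5
BINARY_OP + → 16 + -5 = 11
STORE_FAST z → z=11
LOAD_FAST i → push 1
LOAD_CONST → push 1
BINARY_OP + → 1 + 1 = 2
STORE_FAST i → i=2
LOAD_FAST i → push 2
LOAD_CONST → push 5
COMPARE_OP bool(<) → 2 vs 5 = True
POP_JUMP_IF_FALSE → pop True; no jump
LOAD_FAST_LOAD_FAST z,v → push 11,-5
BINARY_OP + → 11 + -5 = 6
STORE_FAST z → z=6
LOAD_FAST i → push 2
LOAD_CONST → push 1
BINARY_OP + → 2 + 1 = 3
STORE_FAST i → i=3
LOAD_FAST i → push 3
LOAD_CONST → push 5
COMPARE_OP bool(<) → 3 vs 5 = True
POP_JUMP_IF_FALSE → pop True; no jump
LOAD_FAST_LOAD_FAST z,v → push 6,-5
BINARY_OP + → 6 + -5 = 1
STORE_FAST z → z=1
LOAD_FAST i → push 3
LOAD_CONST → push 1
BINARY_OP + → 3 + 1 = 4
STORE_FAST i → i=4
LOAD_FAST i → push 4
LOAD_CONST → push 5
COMPARE_OP bool(<) → 4 vs 5 = True
POP_JUMP_IF_FALSE → pop True; no jump
LOAD_FAST_LOAD_FAST z,v → push 1,-5
BINARY_OP + → 1 + -5 = -4
STORE_FAST z → z=-4
LOAD_FAST i → push 4
LOAD_CONST → push 1
BINARY_OP + → 4 + 1 = 5
STORE_FAST i → i=5
LOAD_FAST i → push 5
LOAD_CONST → push 5
COMPARE_OP bool(<) → 5 vs 5 = False
POP_JUMP_IF_FALSE → pop False; jump
LOAD_FAST z → push -4
RETURN_VALUE → return -4.

-4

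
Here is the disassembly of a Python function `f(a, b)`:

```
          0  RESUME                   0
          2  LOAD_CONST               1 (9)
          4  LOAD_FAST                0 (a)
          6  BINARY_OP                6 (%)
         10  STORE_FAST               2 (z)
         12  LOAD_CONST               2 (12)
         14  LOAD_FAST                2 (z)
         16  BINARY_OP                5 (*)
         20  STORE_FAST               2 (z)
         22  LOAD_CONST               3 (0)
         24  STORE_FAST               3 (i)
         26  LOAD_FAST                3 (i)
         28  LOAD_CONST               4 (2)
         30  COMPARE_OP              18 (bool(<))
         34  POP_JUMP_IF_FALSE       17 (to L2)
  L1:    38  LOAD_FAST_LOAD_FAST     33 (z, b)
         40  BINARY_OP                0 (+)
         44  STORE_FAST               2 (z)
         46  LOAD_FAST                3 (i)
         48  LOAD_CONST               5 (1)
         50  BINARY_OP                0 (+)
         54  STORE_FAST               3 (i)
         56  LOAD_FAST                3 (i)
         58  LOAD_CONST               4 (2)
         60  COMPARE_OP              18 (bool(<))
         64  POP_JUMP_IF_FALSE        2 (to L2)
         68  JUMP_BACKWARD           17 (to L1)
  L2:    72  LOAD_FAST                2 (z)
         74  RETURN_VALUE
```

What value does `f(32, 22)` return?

LOAD_CONST → push 9. Stack: [9]
LOAD_FAST a → push 32. Stack: [9, 32]
BINARY_OP % → 9 % 32 = 9. Stack: [9]
STORE_FAST z → z=9. Stack: []
LOAD_CONST → push 12. Stack: [12]
LOAD_FAST z → push 9. Stack: [12, 9]
BINARY_OP * → 12 * 9 = 108. Stack: [108]
STORE_FAST z → z=108. Stack: []
LOAD_CONST → push 0. Stack: [0]
STORE_FAST i → i=0. Stack: []
LOAD_FAST i → push 0. Stack: [0]
LOAD_CONST → push 2. Stack: [0, 2]
COMPARE_OP bool(<) → 0 vs 2 = True. Stack: [True]
POP_JUMP_IF_FALSE → pop True; no jump. Stack: []
LOAD_FAST_LOAD_FAST z,b → push 108,22. Stack: [108, 22]
BINARY_OP + → 108 + 22 = 130. Stack: [130]
STORE_FAST z → z=130. Stack: []
LOAD_FAST i → push 0. Stack: [0]
LOAD_CONST → push 1. Stack: [0, 1]
BINARY_OP + → 0 + 1 = 1. Stack: [1]
STORE_FAST i → i=1. Stack: []
LOAD_FAST i → push 1. Stack: [1]
LOAD_CONST → push 2. Stack: [1, 2]
COMPARE_OP bool(<) → 1 vs 2 = True. Stack: [True]
POP_JUMP_IF_FALSE → pop True; no jump. Stack: []
LOAD_FAST_LOAD_FAST z,b → push 130,22. Stack: [130, 22]
BINARY_OP + → 130 + 22 = 152. Stack: [152]
STORE_FAST z → z=152. Stack: []
LOAD_FAST i → push 1. Stack: [1]
LOAD_CONST → push 1. Stack: [1, 1]
BINARY_OP + → 1 + 1 = 2. Stack: [2]
STORE_FAST i → i=2. Stack: []
LOAD_FAST i → push 2. Stack: [2]
LOAD_CONST → push 2. Stack: [2, 2]
COMPARE_OP bool(<) → 2 vs 2 = False. Stack: [False]
POP_JUMP_IF_FALSE → pop False; jump. Stack: []
LOAD_FAST z → push 152. Stack: [152]
RETURN_VALUE → return 152.

152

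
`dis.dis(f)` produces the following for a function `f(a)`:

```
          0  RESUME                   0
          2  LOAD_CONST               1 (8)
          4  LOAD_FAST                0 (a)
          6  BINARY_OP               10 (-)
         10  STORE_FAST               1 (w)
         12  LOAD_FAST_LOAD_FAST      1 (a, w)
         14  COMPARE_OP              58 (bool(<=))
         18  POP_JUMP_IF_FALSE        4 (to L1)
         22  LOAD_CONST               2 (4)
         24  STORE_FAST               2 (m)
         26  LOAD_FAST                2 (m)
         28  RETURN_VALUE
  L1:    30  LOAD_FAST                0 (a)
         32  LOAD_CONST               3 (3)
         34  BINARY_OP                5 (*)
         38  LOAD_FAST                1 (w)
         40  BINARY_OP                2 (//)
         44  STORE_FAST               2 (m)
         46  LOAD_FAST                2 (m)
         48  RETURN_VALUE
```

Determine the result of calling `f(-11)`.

4

LOAD_CONST → push 8. Stack: [8]
LOAD_FAST a → push -11. Stack: [8, -11]
BINARY_OP - → 8 - -11 = 19. Stack: [19]
STORE_FAST w → w=19. Stack: []
LOAD_FAST_LOAD_FAST a,w → push -11,19. Stack: [-11, 19]
COMPARE_OP bool(<=) → -11 vs 19 = True. Stack: [True]
POP_JUMP_IF_FALSE → pop True; no jump. Stack: []
LOAD_CONST → push 4. Stack: [4]
STORE_FAST m → m=4. Stack: []
LOAD_FAST m → push 4. Stack: [4]
RETURN_VALUE → return 4.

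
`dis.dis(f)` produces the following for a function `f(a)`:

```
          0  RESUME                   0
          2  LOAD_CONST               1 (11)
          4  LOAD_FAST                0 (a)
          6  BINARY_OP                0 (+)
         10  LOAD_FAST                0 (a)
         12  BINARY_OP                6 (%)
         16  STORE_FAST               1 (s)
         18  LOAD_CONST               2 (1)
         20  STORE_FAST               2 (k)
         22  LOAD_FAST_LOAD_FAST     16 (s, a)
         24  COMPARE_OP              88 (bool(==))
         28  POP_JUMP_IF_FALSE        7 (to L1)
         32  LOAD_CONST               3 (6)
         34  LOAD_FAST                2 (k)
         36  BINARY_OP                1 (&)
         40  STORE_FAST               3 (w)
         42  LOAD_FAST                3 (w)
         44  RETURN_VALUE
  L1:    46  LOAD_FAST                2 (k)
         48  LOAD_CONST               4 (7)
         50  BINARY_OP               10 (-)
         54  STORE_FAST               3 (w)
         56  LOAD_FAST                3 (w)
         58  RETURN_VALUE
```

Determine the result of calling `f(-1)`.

LOAD_CONST → push 11. Stack: [11]
LOAD_FAST a → push -1. Stack: [11, -1]
BINARY_OP + → 11 + -1 = 10. Stack: [10]
LOAD_FAST a → push -1. Stack: [10, -1]
BINARY_OP % → 10 % -1 = 0. Stack: [0]
STORE_FAST s → s=0. Stack: []
LOAD_CONST → push 1. Stack: [1]
STORE_FAST k → k=1. Stack: []
LOAD_FAST_LOAD_FAST s,a → push 0,-1. Stack: [0, -1]
COMPARE_OP bool(==) → 0 vs -1 = False. Stack: [False]
POP_JUMP_IF_FALSE → pop False; jump. Stack: []
LOAD_FAST k → push 1. Stack: [1]
LOAD_CONST → push 7. Stack: [1, 7]
BINARY_OP - → 1 - 7 = -6. Stack: [-6]
STORE_FAST w → w=-6. Stack: []
LOAD_FAST w → push -6. Stack: [-6]
RETURN_VALUE → return -6.

-6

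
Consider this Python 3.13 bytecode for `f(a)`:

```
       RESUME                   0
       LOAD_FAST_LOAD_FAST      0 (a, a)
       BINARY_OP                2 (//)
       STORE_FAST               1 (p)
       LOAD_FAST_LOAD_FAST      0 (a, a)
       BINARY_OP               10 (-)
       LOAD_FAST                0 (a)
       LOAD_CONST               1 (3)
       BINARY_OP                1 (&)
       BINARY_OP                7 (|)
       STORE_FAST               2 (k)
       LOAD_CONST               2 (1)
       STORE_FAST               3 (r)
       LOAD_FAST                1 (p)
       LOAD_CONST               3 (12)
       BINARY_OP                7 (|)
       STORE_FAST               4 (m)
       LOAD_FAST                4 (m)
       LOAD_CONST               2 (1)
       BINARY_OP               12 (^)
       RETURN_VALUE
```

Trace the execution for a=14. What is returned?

LOAD_FAST_LOAD_FAST a,a → push 14,14. Stack: [14, 14]
BINARY_OP // → 14 // 14 = 1. Stack: [1]
STORE_FAST p → p=1. Stack: []
LOAD_FAST_LOAD_FAST a,a → push 14,14. Stack: [14, 14]
BINARY_OP - → 14 - 14 = 0. Stack: [0]
LOAD_FAST a → push 14. Stack: [0, 14]
LOAD_CONST → push 3. Stack: [0, 14, 3]
BINARY_OP & → 14 & 3 = 2. Stack: [0, 2]
BINARY_OP | → 0 | 2 = 2. Stack: [2]
STORE_FAST k → k=2. Stack: []
LOAD_CONST → push 1. Stack: [1]
STORE_FAST r → r=1. Stack: []
LOAD_FAST p → push 1. Stack: [1]
LOAD_CONST → push 12. Stack: [1, 12]
BINARY_OP | → 1 | 12 = 13. Stack: [13]
STORE_FAST m → m=13. Stack: []
LOAD_FAST m → push 13. Stack: [13]
LOAD_CONST → push 1. Stack: [13, 1]
BINARY_OP ^ → 13 ^ 1 = 12. Stack: [12]
RETURN_VALUE → return 12.

12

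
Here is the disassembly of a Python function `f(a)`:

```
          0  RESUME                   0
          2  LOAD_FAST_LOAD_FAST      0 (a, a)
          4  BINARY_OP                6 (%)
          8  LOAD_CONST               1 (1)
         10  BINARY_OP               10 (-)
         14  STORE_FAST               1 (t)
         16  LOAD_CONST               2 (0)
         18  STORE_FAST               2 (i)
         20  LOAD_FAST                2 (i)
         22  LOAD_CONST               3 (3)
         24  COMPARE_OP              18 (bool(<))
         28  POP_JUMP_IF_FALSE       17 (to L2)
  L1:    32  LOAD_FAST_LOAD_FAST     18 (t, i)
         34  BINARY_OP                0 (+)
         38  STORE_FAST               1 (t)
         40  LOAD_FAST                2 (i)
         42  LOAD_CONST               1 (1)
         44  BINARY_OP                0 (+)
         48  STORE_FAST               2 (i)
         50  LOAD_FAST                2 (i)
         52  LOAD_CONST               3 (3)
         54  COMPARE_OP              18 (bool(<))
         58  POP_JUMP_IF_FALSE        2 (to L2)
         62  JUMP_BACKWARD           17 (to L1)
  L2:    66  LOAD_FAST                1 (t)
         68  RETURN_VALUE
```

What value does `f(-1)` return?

2

LOAD_FAST_LOAD_FAST a,a → push -1,-1. Stack: [-1, -1]
BINARY_OP % → -1 % -1 = 0. Stack: [0]
LOAD_CONST → push 1. Stack: [0, 1]
BINARY_OP - → 0 - 1 = -1. Stack: [-1]
STORE_FAST t → t=-1. Stack: []
LOAD_CONST → push 0. Stack: [0]
STORE_FAST i → i=0. Stack: []
LOAD_FAST i → push 0. Stack: [0]
LOAD_CONST → push 3. Stack: [0, 3]
COMPARE_OP bool(<) → 0 vs 3 = True. Stack: [True]
POP_JUMP_IF_FALSE → pop True; no jump. Stack: []
LOAD_FAST_LOAD_FAST t,i → push -1,0. Stack: [-1, 0]
BINARY_OP + → -1 + 0 = -1. Stack: [-1]
STORE_FAST t → t=-1. Stack: []
LOAD_FAST i → push 0. Stack: [0]
LOAD_CONST → push 1. Stack: [0, 1]
BINARY_OP + → 0 + 1 = 1. Stack: [1]
STORE_FAST i → i=1. Stack: []
LOAD_FAST i → push 1. Stack: [1]
LOAD_CONST → push 3. Stack: [1, 3]
COMPARE_OP bool(<) → 1 vs 3 = True. Stack: [True]
POP_JUMP_IF_FALSE → pop True; no jump. Stack: []
LOAD_FAST_LOAD_FAST t,i → push -1,1. Stack: [-1, 1]
BINARY_OP + → -1 + 1 = 0. Stack: [0]
STORE_FAST t → t=0. Stack: []
LOAD_FAST i → push 1. Stack: [1]
LOAD_CONST → push 1. Stack: [1, 1]
BINARY_OP + → 1 + 1 = 2. Stack: [2]
STORE_FAST i → i=2. Stack: []
LOAD_FAST i → push 2. Stack: [2]
LOAD_CONST → push 3. Stack: [2, 3]
COMPARE_OP bool(<) → 2 vs 3 = True. Stack: [True]
POP_JUMP_IF_FALSE → pop True; no jump. Stack: []
LOAD_FAST_LOAD_FAST t,i → push 0,2. Stack: [0, 2]
BINARY_OP + → 0 + 2 = 2. Stack: [2]
STORE_FAST t → t=2. Stack: []
LOAD_FAST i → push 2. Stack: [2]
LOAD_CONST → push 1. Stack: [2, 1]
BINARY_OP + → 2 + 1 = 3. Stack: [3]
STORE_FAST i → i=3. Stack: []
LOAD_FAST i → push 3. Stack: [3]
LOAD_CONST → push 3. Stack: [3, 3]
COMPARE_OP bool(<) → 3 vs 3 = False. Stack: [False]
POP_JUMP_IF_FALSE → pop False; jump. Stack: []
LOAD_FAST t → push 2. Stack: [2]
RETURN_VALUE → return 2.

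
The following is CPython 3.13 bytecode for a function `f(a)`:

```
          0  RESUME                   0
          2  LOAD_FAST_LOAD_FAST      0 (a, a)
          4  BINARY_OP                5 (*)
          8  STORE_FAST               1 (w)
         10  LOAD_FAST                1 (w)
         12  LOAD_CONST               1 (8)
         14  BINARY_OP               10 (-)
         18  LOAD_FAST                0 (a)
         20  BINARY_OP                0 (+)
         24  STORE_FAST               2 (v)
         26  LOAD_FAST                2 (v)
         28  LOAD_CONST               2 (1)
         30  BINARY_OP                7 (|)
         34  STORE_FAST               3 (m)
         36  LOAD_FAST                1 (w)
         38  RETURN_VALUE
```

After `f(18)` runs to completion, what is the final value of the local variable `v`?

334

LOAD_FAST_LOAD_FAST a,a → push 18,18. Stack: [18, 18]
BINARY_OP * → 18 * 18 = 324. Stack: [324]
STORE_FAST w → w=324. Stack: []
LOAD_FAST w → push 324. Stack: [324]
LOAD_CONST → push 8. Stack: [324, 8]
BINARY_OP - → 324 - 8 = 316. Stack: [316]
LOAD_FAST a → push 18. Stack: [316, 18]
BINARY_OP + → 316 + 18 = 334. Stack: [334]
STORE_FAST v → v=334. Stack: []
LOAD_FAST v → push 334. Stack: [334]
LOAD_CONST → push 1. Stack: [334, 1]
BINARY_OP | → 334 | 1 = 335. Stack: [335]
STORE_FAST m → m=335. Stack: []
LOAD_FAST w → push 324. Stack: [324]
RETURN_VALUE → return 324.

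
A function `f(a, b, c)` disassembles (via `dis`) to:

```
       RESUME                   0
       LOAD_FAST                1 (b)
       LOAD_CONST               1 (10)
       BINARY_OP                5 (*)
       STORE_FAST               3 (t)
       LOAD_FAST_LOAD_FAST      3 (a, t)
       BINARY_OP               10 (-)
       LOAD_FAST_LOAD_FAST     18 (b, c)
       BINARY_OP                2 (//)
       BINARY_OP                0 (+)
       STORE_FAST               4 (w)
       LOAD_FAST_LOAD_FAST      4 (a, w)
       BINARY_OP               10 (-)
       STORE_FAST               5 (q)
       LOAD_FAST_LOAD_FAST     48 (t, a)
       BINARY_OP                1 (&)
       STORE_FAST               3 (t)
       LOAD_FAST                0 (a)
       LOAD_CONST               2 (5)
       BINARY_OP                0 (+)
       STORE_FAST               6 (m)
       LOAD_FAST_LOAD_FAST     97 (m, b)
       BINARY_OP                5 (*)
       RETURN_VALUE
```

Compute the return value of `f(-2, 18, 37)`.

LOAD_FAST b → push 18. Stack: [18]
LOAD_CONST → push 10. Stack: [18, 10]
BINARY_OP * → 18 * 10 = 180. Stack: [180]
STORE_FAST t → t=180. Stack: []
LOAD_FAST_LOAD_FAST a,t → push -2,180. Stack: [-2, 180]
BINARY_OP - → -2 - 180 = -182. Stack: [-182]
LOAD_FAST_LOAD_FAST b,c → push 18,37. Stack: [-182, 18, 37]
BINARY_OP // → 18 // 37 = 0. Stack: [-182, 0]
BINARY_OP + → -182 + 0 = -182. Stack: [-182]
STORE_FAST w → w=-182. Stack: []
LOAD_FAST_LOAD_FAST a,w → push -2,-182. Stack: [-2, -182]
BINARY_OP - → -2 - -182 = 180. Stack: [180]
STORE_FAST q → q=180. Stack: []
LOAD_FAST_LOAD_FAST t,a → push 180,-2. Stack: [180, -2]
BINARY_OP & → 180 & -2 = 180. Stack: [180]
STORE_FAST t → t=180. Stack: []
LOAD_FAST a → push -2. Stack: [-2]
LOAD_CONST → push 5. Stack: [-2, 5]
BINARY_OP + → -2 + 5 = 3. Stack: [3]
STORE_FAST m → m=3. Stack: []
LOAD_FAST_LOAD_FAST m,b → push 3,18. Stack: [3, 18]
BINARY_OP * → 3 * 18 = 54. Stack: [54]
RETURN_VALUE → return 54.

54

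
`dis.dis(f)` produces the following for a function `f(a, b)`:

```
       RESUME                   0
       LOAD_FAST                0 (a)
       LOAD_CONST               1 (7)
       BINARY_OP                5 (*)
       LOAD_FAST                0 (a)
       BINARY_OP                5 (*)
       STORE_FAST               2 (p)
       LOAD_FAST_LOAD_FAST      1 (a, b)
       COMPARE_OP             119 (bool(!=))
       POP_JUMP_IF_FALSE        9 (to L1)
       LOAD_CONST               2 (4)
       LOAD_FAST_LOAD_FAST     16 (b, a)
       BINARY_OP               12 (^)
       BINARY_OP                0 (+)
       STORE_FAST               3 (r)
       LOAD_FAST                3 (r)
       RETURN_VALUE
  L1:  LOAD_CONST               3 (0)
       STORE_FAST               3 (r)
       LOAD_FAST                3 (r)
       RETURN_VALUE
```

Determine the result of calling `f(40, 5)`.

49

LOAD_FAST a → push 40. Stack: [40]
LOAD_CONST → push 7. Stack: [40, 7]
BINARY_OP * → 40 * 7 = 280. Stack: [280]
LOAD_FAST a → push 40. Stack: [280, 40]
BINARY_OP * → 280 * 40 = 11200. Stack: [11200]
STORE_FAST p → p=11200. Stack: []
LOAD_FAST_LOAD_FAST a,b → push 40,5. Stack: [40, 5]
COMPARE_OP bool(!=) → 40 vs 5 = True. Stack: [True]
POP_JUMP_IF_FALSE → pop True; no jump. Stack: []
LOAD_CONST → push 4. Stack: [4]
LOAD_FAST_LOAD_FAST b,a → push 5,40. Stack: [4, 5, 40]
BINARY_OP ^ → 5 ^ 40 = 45. Stack: [4, 45]
BINARY_OP + → 4 + 45 = 49. Stack: [49]
STORE_FAST r → r=49. Stack: []
LOAD_FAST r → push 49. Stack: [49]
RETURN_VALUE → return 49.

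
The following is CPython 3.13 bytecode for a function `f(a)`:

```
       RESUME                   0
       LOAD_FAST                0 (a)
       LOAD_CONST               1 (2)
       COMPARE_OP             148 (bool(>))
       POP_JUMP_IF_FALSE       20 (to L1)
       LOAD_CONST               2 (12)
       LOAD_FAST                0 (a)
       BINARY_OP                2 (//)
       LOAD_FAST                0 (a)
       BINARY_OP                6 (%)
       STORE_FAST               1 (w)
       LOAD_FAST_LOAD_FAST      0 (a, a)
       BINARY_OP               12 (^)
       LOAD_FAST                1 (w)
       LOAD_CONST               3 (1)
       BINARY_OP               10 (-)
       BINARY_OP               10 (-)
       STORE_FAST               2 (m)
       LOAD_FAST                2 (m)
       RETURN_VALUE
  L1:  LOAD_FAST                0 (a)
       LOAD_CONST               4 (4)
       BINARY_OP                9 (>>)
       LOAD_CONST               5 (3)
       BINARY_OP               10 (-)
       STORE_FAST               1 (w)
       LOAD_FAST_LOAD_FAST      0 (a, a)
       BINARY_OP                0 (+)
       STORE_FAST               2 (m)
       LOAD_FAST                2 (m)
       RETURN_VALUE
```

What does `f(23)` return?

LOAD_FAST a → push 23. Stack: [23]
LOAD_CONST → push 2. Stack: [23, 2]
COMPARE_OP bool(>) → 23 vs 2 = True. Stack: [True]
POP_JUMP_IF_FALSE → pop True; no jump. Stack: []
LOAD_CONST → push 12. Stack: [12]
LOAD_FAST a → push 23. Stack: [12, 23]
BINARY_OP // → 12 // 23 = 0. Stack: [0]
LOAD_FAST a → push 23. Stack: [0, 23]
BINARY_OP % → 0 % 23 = 0. Stack: [0]
STORE_FAST w → w=0. Stack: []
LOAD_FAST_LOAD_FAST a,a → push 23,23. Stack: [23, 23]
BINARY_OP ^ → 23 ^ 23 = 0. Stack: [0]
LOAD_FAST w → push 0. Stack: [0, 0]
LOAD_CONST → push 1. Stack: [0, 0, 1]
BINARY_OP - → 0 - 1 = -1. Stack: [0, -1]
BINARY_OP - → 0 - -1 = 1. Stack: [1]
STORE_FAST m → m=1. Stack: []
LOAD_FAST m → push 1. Stack: [1]
RETURN_VALUE → return 1.

1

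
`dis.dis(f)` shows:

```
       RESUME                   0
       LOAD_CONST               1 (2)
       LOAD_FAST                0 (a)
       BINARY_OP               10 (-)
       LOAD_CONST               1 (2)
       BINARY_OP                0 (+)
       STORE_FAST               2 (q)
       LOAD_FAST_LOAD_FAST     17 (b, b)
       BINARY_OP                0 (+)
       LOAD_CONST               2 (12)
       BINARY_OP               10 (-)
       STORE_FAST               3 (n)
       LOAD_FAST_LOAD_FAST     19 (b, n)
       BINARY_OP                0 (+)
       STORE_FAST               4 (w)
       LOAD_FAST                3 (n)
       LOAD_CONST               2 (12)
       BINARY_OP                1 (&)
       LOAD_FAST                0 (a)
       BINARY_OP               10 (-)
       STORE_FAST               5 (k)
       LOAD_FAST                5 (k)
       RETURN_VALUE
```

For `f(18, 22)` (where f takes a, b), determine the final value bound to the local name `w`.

54

LOAD_CONST → push 2. Stack: [2]
LOAD_FAST a → push 18. Stack: [2, 18]
BINARY_OP - → 2 - 18 = -16. Stack: [-16]
LOAD_CONST → push 2. Stack: [-16, 2]
BINARY_OP + → -16 + 2 = -14. Stack: [-14]
STORE_FAST q → q=-14. Stack: []
LOAD_FAST_LOAD_FAST b,b → push 22,22. Stack: [22, 22]
BINARY_OP + → 22 + 22 = 44. Stack: [44]
LOAD_CONST → push 12. Stack: [44, 12]
BINARY_OP - → 44 - 12 = 32. Stack: [32]
STORE_FAST n → n=32. Stack: []
LOAD_FAST_LOAD_FAST b,n → push 22,32. Stack: [22, 32]
BINARY_OP + → 22 + 32 = 54. Stack: [54]
STORE_FAST w → w=54. Stack: []
LOAD_FAST n → push 32. Stack: [32]
LOAD_CONST → push 12. Stack: [32, 12]
BINARY_OP & → 32 & 12 = 0. Stack: [0]
LOAD_FAST a → push 18. Stack: [0, 18]
BINARY_OP - → 0 - 18 = -18. Stack: [-18]
STORE_FAST k → k=-18. Stack: []
LOAD_FAST k → push -18. Stack: [-18]
RETURN_VALUE → return -18.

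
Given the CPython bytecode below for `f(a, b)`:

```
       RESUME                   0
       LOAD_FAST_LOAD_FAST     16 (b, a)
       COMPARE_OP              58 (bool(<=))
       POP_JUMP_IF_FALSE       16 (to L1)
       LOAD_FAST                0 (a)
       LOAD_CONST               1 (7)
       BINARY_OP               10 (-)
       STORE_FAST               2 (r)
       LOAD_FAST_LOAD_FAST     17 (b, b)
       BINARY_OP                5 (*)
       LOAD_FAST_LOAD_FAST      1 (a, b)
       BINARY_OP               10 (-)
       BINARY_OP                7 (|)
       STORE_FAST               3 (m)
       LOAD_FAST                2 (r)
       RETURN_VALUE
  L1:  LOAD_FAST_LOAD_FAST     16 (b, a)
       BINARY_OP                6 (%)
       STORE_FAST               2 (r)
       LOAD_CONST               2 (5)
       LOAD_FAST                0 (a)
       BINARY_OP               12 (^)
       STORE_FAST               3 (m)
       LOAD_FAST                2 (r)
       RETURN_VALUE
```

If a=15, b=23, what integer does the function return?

LOAD_FAST_LOAD_FAST b,a → push 23,15. Stack: [23, 15]
COMPARE_OP bool(<=) → 23 vs 15 = False. Stack: [False]
POP_JUMP_IF_FALSE → pop False; jump. Stack: []
LOAD_FAST_LOAD_FAST b,a → push 23,15. Stack: [23, 15]
BINARY_OP % → 23 % 15 = 8. Stack: [8]
STORE_FAST r → r=8. Stack: []
LOAD_CONST → push 5. Stack: [5]
LOAD_FAST a → push 15. Stack: [5, 15]
BINARY_OP ^ → 5 ^ 15 = 10. Stack: [10]
STORE_FAST m → m=10. Stack: []
LOAD_FAST r → push 8. Stack: [8]
RETURN_VALUE → return 8.

8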